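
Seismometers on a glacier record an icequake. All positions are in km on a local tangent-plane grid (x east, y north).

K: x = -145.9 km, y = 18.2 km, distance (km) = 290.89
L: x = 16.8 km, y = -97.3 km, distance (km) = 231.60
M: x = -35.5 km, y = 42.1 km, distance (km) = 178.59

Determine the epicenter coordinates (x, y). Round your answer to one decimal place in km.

Circle about each station: (x + 145.9)² + (y − 18.2)² = 290.89²; (x − 16.8)² + (y + 97.3)² = 231.60²; (x + 35.5)² + (y − 42.1)² = 178.59².
Subtracting the K equation from the L and M equations removes the quadratic terms:
325.4 x − 231.0 y = 19109.91
220.8 x + 47.8 y = 34137.21
Solving the 2×2 system: x ≈ 132.2, y ≈ 103.5 km.

x ≈ 132.2 km, y ≈ 103.5 km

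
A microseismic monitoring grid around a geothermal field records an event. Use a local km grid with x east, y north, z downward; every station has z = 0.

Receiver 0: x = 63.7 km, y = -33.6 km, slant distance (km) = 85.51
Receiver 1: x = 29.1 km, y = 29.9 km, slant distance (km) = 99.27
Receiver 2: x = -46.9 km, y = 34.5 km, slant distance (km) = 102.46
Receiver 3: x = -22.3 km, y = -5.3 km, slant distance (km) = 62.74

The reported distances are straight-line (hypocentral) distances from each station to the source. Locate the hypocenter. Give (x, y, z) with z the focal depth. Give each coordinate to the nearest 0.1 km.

Each station gives a sphere (x−x_i)² + (y−y_i)² + z² = d_i² (stations at z=0).
Subtracting the Receiver 0 sphere from Receiver 1 and Receiver 2: z² cancels, leaving linear equations in x and y:
-69.2 x + 127.0 y = -5988.40
-221.2 x + 136.2 y = -4982.88
Solving: x ≈ -9.792, y ≈ -52.488 km (keep extra digits for the depth step; rounded: -9.8, -52.5).
Then from the Receiver 0 sphere: z² = 85.51² − (x − 63.7)² − (y + 33.6)² with x = -9.792, y = -52.488, so z ≈ 39.422 ≈ 39.4 km.
Check against Receiver 3 (with the unrounded solution): distance 62.75 ≈ 62.74 km. ✓

(-9.8, -52.5, 39.4)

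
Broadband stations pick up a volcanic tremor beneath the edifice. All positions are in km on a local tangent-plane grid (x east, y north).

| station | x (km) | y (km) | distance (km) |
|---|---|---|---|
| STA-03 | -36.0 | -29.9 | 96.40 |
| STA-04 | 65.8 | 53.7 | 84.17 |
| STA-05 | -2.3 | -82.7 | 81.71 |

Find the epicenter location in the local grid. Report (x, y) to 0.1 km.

Circle about each station: (x + 36.0)² + (y + 29.9)² = 96.40²; (x − 65.8)² + (y − 53.7)² = 84.17²; (x + 2.3)² + (y + 82.7)² = 81.71².
Subtracting pairs of circle equations eliminates x²+y² and gives linear equations (the radical axes):
203.6 x + 167.2 y = 7231.69
67.4 x − 105.6 y = 7271.01
Solving the 2×2 system: x ≈ 60.4, y ≈ -30.3 km.

(60.4, -30.3)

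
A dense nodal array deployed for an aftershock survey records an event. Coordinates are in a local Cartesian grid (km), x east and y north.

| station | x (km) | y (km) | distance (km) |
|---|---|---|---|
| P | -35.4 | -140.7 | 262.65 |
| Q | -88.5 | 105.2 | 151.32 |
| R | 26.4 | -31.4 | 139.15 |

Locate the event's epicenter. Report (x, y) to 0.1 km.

Circle about each station: (x + 35.4)² + (y + 140.7)² = 262.65²; (x + 88.5)² + (y − 105.2)² = 151.32²; (x − 26.4)² + (y + 31.4)² = 139.15².
Subtracting pairs of circle equations eliminates x²+y² and gives linear equations (the radical axes):
-106.2 x + 491.8 y = 43936.92
123.6 x + 218.6 y = 30255.57
Solving the 2×2 system: x ≈ 62.8, y ≈ 102.9 km.

62.8 km east, 102.9 km north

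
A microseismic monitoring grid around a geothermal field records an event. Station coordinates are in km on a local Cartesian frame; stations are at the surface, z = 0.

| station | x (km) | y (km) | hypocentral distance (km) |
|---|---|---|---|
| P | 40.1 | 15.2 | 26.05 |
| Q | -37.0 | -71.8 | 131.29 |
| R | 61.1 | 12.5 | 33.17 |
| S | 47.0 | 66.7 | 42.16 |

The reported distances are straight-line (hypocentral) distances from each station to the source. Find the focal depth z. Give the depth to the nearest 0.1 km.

z ≈ 21.0 km

Each station gives a sphere (x−x_i)² + (y−y_i)² + z² = d_i² (stations at z=0).
Subtracting the P sphere from Q and R: z² cancels, leaving linear equations in x and y:
-154.2 x − 174.0 y = -11873.27
42.0 x − 5.4 y = 1628.76
Solving: x ≈ 42.689, y ≈ 30.406 km (keep extra digits for the depth step; rounded: 42.7, 30.4).
Then from the P sphere: z² = 26.05² − (x − 40.1)² − (y − 15.2)² with x = 42.689, y = 30.406, so z ≈ 20.992 ≈ 21.0 km.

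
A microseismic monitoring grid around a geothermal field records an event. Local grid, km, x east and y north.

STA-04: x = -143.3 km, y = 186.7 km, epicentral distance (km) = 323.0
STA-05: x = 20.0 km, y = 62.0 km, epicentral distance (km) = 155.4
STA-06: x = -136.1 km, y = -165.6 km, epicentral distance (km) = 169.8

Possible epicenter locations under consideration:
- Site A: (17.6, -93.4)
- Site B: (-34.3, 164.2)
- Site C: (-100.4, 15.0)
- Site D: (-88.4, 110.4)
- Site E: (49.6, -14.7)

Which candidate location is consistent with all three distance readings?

Site A

For each candidate, compare |candidate − station| to the reported distance:
Site A: residuals STA-04 0.0, STA-05 0.0, STA-06 0.0 → max 0.0 km
Site B: residuals STA-04 211.7, STA-05 39.7, STA-06 175.4 → max 211.7 km
Site C: residuals STA-04 146.0, STA-05 26.2, STA-06 14.3 → max 146.0 km
Site D: residuals STA-04 229.0, STA-05 36.7, STA-06 110.3 → max 229.0 km
Site E: residuals STA-04 44.1, STA-05 73.2, STA-06 69.5 → max 73.2 km
Only Site A has all residuals ≈ 0.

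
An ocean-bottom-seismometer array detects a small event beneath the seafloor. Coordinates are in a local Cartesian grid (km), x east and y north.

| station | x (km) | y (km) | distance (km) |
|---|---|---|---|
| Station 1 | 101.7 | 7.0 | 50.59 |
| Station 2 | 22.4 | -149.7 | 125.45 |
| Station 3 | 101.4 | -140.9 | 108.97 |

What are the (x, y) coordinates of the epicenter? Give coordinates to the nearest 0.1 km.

Circle about each station: (x − 101.7)² + (y − 7.0)² = 50.59²; (x − 22.4)² + (y + 149.7)² = 125.45²; (x − 101.4)² + (y + 140.9)² = 108.97².
Subtracting the Station 1 equation from the Station 2 and Station 3 equations removes the quadratic terms:
-158.6 x − 313.4 y = -658.39
-0.6 x − 295.8 y = 10427.77
Solving the 2×2 system: x ≈ 74.1, y ≈ -35.4 km.

x ≈ 74.1 km, y ≈ -35.4 km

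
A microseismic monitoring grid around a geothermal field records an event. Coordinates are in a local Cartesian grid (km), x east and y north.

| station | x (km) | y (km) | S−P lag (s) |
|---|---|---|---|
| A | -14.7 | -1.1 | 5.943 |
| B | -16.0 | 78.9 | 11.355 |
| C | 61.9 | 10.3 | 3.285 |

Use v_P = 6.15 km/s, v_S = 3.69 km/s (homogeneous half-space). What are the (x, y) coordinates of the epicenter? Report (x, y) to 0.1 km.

Distance from S−P lag: d = Δt · v_P v_S / (v_P − v_S) = Δt · (6.15·3.69)/(6.15−3.69) ≈ 9.2250·Δt.
So d_A = 54.82, d_B = 104.75, d_C = 30.30 km.
Circle about each station: (x + 14.7)² + (y + 1.1)² = 54.82²; (x + 16.0)² + (y − 78.9)² = 104.75²; (x − 61.9)² + (y − 10.3)² = 30.30².
Subtracting the A equation from the B and C equations removes the quadratic terms:
-2.6 x + 160.0 y = -1703.42
153.2 x + 22.8 y = 5807.54
Solving the 2×2 system: x ≈ 39.4, y ≈ -10.0 km.

39.4 km east, -10.0 km north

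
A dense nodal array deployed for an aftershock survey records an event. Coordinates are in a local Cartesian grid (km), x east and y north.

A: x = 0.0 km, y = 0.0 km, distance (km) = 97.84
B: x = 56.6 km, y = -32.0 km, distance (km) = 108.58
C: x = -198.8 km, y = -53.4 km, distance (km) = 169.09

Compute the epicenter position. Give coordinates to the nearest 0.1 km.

-34.1 km east, -91.7 km north

Circle about each station: x² + y² = 97.84²; (x − 56.6)² + (y + 32.0)² = 108.58²; (x + 198.8)² + (y + 53.4)² = 169.09².
Subtracting the A equation from the B and C equations removes the quadratic terms:
113.2 x − 64.0 y = 2010.61
-397.6 x − 106.8 y = 23354.24
Solving the 2×2 system: x ≈ -34.1, y ≈ -91.7 km.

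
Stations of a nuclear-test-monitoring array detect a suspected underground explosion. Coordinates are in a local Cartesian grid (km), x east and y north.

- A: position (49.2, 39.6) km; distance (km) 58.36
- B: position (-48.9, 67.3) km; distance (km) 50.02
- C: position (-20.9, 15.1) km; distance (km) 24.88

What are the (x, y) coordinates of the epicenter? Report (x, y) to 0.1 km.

-9.1 km east, 37.0 km north

Circle about each station: (x − 49.2)² + (y − 39.6)² = 58.36²; (x + 48.9)² + (y − 67.3)² = 50.02²; (x + 20.9)² + (y − 15.1)² = 24.88².
Subtracting pairs of circle equations eliminates x²+y² and gives linear equations (the radical axes):
-196.2 x + 55.4 y = 3835.59
-140.2 x − 49.0 y = -537.10
Solving the 2×2 system: x ≈ -9.1, y ≈ 37.0 km.
Check against A (with the unrounded x, y): √((x − 49.2)²+(y − 39.6)²) = 58.36 ≈ 58.36 km. ✓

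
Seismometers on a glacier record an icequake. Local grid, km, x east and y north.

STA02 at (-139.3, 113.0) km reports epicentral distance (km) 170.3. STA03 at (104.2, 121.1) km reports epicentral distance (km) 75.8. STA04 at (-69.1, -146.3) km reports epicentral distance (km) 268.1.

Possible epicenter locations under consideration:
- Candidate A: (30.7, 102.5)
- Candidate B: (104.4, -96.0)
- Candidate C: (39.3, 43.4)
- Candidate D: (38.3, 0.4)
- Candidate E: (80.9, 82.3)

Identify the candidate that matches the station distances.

Candidate A

For each candidate, compare |candidate − station| to the reported distance:
Candidate A: residuals STA02 0.0, STA03 0.0, STA04 0.0 → max 0.0 km
Candidate B: residuals STA02 150.7, STA03 141.3, STA04 87.5 → max 150.7 km
Candidate C: residuals STA02 21.4, STA03 25.4, STA04 49.6 → max 49.6 km
Candidate D: residuals STA02 40.0, STA03 61.7, STA04 86.3 → max 86.3 km
Candidate E: residuals STA02 52.0, STA03 30.5, STA04 5.3 → max 52.0 km
Only Candidate A has all residuals ≈ 0.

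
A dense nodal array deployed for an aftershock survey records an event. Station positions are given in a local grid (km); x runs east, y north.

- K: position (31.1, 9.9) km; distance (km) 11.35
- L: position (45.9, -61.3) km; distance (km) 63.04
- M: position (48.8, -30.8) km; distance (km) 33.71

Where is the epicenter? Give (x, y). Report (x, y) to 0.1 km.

x ≈ 38.5 km, y ≈ 1.3 km

Circle about each station: (x − 31.1)² + (y − 9.9)² = 11.35²; (x − 45.9)² + (y + 61.3)² = 63.04²; (x − 48.8)² + (y + 30.8)² = 33.71².
Subtracting pairs of circle equations eliminates x²+y² and gives linear equations (the radical axes):
29.6 x − 142.4 y = 954.06
35.4 x − 81.4 y = 1257.32
Solving the 2×2 system: x ≈ 38.5, y ≈ 1.3 km.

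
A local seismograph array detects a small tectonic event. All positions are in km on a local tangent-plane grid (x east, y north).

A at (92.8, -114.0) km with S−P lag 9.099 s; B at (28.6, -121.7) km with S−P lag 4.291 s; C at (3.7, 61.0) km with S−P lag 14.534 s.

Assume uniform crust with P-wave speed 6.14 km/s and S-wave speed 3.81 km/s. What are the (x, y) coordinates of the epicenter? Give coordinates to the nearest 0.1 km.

Distance from S−P lag: d = Δt · v_P v_S / (v_P − v_S) = Δt · (6.14·3.81)/(6.14−3.81) ≈ 10.0401·Δt.
So d_A = 91.35, d_B = 43.08, d_C = 145.92 km.
Circle about each station: (x − 92.8)² + (y + 114.0)² = 91.35²; (x − 28.6)² + (y + 121.7)² = 43.08²; (x − 3.7)² + (y − 61.0)² = 145.92².
Subtracting pairs of circle equations eliminates x²+y² and gives linear equations (the radical axes):
-128.4 x − 15.4 y = 509.95
-178.2 x + 350.0 y = -30820.97
Solving the 2×2 system: x ≈ 6.2, y ≈ -84.9 km.
Check against A (with the unrounded x, y): √((x − 92.8)²+(y + 114.0)²) = 91.35 ≈ 91.35 km. ✓

x ≈ 6.2 km, y ≈ -84.9 km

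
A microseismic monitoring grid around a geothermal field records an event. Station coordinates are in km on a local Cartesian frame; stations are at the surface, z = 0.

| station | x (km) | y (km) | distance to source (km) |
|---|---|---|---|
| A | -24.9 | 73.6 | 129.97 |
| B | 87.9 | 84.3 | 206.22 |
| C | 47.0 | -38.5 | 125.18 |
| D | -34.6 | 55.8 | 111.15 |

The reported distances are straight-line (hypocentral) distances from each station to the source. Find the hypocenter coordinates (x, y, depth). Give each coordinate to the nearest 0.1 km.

Each station gives a sphere (x−x_i)² + (y−y_i)² + z² = d_i² (stations at z=0).
Subtracting the A sphere from B and C: z² cancels, leaving linear equations in x and y:
225.6 x + 21.4 y = -16838.56
143.8 x − 224.2 y = -1123.55
Solving: x ≈ -70.806, y ≈ -40.403 km (keep extra digits for the depth step; rounded: -70.8, -40.4).
Then from the A sphere: z² = 129.97² − (x + 24.9)² − (y − 73.6)² with x = -70.806, y = -40.403, so z ≈ 42.287 ≈ 42.3 km.

x ≈ -70.8 km, y ≈ -40.4 km, depth ≈ 42.3 km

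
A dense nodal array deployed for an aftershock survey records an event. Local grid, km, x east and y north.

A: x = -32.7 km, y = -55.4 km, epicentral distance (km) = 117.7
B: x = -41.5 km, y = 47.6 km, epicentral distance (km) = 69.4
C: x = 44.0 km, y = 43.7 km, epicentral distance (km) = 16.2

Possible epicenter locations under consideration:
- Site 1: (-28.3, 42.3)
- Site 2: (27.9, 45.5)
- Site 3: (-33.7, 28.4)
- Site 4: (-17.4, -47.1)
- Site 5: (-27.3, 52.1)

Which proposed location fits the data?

Site 2

For each candidate, compare |candidate − station| to the reported distance:
Site 1: residuals A 19.9, B 55.2, C 56.1 → max 56.1 km
Site 2: residuals A 0.0, B 0.0, C 0.0 → max 0.0 km
Site 3: residuals A 33.9, B 48.7, C 63.0 → max 63.0 km
Site 4: residuals A 100.3, B 28.3, C 93.4 → max 100.3 km
Site 5: residuals A 10.1, B 54.5, C 55.6 → max 55.6 km
Only Site 2 has all residuals ≈ 0.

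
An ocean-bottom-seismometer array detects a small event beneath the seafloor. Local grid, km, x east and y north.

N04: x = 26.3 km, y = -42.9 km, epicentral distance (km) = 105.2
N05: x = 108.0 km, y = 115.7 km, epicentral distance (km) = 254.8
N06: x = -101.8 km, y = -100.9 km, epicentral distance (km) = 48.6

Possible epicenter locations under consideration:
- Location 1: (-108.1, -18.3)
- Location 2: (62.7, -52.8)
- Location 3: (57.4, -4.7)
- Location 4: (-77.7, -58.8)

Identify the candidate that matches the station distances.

For each candidate, compare |candidate − station| to the reported distance:
Location 1: residuals N04 31.4, N05 0.5, N06 34.2 → max 34.2 km
Location 2: residuals N04 67.5, N05 80.3, N06 122.8 → max 122.8 km
Location 3: residuals N04 55.9, N05 124.2, N06 137.4 → max 137.4 km
Location 4: residuals N04 0.0, N05 0.0, N06 0.1 → max 0.1 km
Only Location 4 has all residuals ≈ 0.

Location 4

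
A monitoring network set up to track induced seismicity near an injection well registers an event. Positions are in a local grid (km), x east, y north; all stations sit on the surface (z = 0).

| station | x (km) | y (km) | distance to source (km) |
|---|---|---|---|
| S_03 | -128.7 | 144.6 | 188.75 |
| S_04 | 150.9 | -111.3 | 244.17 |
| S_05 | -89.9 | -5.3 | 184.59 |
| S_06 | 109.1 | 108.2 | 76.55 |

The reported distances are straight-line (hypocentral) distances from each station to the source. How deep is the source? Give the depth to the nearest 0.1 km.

depth ≈ 48.1 km

Each station gives a sphere (x−x_i)² + (y−y_i)² + z² = d_i² (stations at z=0).
Subtracting the S_03 sphere from S_04 and S_05: z² cancels, leaving linear equations in x and y:
559.2 x − 511.8 y = -26306.78
77.6 x − 299.8 y = -27809.66
Solving: x ≈ 49.606, y ≈ 105.601 km (keep extra digits for the depth step; rounded: 49.6, 105.6).
Then from the S_03 sphere: z² = 188.75² − (x + 128.7)² − (y − 144.6)² with x = 49.606, y = 105.601, so z ≈ 48.090 ≈ 48.1 km.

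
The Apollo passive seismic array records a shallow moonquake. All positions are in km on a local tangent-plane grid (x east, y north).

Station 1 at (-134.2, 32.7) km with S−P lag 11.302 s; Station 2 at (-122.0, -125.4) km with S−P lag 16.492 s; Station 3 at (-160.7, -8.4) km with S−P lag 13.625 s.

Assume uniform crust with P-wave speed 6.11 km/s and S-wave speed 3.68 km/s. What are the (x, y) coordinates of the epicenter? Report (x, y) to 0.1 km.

Distance from S−P lag: d = Δt · v_P v_S / (v_P − v_S) = Δt · (6.11·3.68)/(6.11−3.68) ≈ 9.2530·Δt.
So d_Station 1 = 104.58, d_Station 2 = 152.60, d_Station 3 = 126.07 km.
Circle about each station: (x + 134.2)² + (y − 32.7)² = 104.58²; (x + 122.0)² + (y + 125.4)² = 152.60²; (x + 160.7)² + (y + 8.4)² = 126.07².
Subtracting the Station 1 equation from the Station 2 and Station 3 equations removes the quadratic terms:
24.4 x − 316.2 y = -819.55
-53.0 x − 82.2 y = 1859.45
Solving the 2×2 system: x ≈ -34.9, y ≈ -0.1 km.

-34.9 km east, -0.1 km north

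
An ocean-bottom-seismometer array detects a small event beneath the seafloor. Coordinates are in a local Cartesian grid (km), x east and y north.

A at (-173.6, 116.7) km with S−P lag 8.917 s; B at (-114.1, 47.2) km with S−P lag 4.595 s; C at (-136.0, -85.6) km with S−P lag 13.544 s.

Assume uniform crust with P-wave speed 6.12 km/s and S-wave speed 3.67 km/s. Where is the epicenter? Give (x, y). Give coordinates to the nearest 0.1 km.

Distance from S−P lag: d = Δt · v_P v_S / (v_P − v_S) = Δt · (6.12·3.67)/(6.12−3.67) ≈ 9.1675·Δt.
So d_A = 81.75, d_B = 42.12, d_C = 124.16 km.
Circle about each station: (x + 173.6)² + (y − 116.7)² = 81.75²; (x + 114.1)² + (y − 47.2)² = 42.12²; (x + 136.0)² + (y + 85.6)² = 124.16².
Subtracting the A equation from the B and C equations removes the quadratic terms:
119.0 x − 139.0 y = -23600.23
75.2 x − 404.6 y = -26665.13
Solving the 2×2 system: x ≈ -155.0, y ≈ 37.1 km.
Check against A (with the unrounded x, y): √((x + 173.6)²+(y − 116.7)²) = 81.75 ≈ 81.75 km. ✓

x ≈ -155.0 km, y ≈ 37.1 km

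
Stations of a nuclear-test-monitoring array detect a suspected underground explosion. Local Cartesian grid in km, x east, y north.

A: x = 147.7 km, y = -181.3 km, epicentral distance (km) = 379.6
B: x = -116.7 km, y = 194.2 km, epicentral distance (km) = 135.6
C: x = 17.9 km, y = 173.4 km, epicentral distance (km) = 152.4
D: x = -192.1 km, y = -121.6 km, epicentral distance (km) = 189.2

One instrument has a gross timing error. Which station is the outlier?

Solve using three stations at a time. Using A, B, D (subtract circle equations pairwise → linear system) gives (x, y) ≈ (-144.2, 61.4).
Distances from that point to each station vs reported:
  A: calculated 379.6 vs reported 379.6 → residual 0.0 km
  B: calculated 135.6 vs reported 135.6 → residual 0.0 km
  C: calculated 197.0 vs reported 152.4 → residual 44.6 km
  D: calculated 189.2 vs reported 189.2 → residual 0.0 km
A, B, D are mutually consistent (residuals ≈ 0); C is off by 44.6 km.

C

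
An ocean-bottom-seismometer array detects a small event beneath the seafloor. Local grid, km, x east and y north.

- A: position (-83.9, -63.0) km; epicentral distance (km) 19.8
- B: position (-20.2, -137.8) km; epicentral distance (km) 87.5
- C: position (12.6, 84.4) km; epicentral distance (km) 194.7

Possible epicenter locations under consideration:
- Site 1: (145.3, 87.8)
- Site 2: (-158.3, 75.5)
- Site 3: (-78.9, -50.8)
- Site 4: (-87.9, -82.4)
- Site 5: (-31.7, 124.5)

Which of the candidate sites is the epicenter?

Site 4

For each candidate, compare |candidate − station| to the reported distance:
Site 1: residuals A 254.6, B 192.3, C 62.0 → max 254.6 km
Site 2: residuals A 137.4, B 166.6, C 23.6 → max 166.6 km
Site 3: residuals A 6.6, B 17.5, C 31.4 → max 31.4 km
Site 4: residuals A 0.0, B 0.0, C 0.0 → max 0.0 km
Site 5: residuals A 174.8, B 175.1, C 134.9 → max 175.1 km
Only Site 4 has all residuals ≈ 0.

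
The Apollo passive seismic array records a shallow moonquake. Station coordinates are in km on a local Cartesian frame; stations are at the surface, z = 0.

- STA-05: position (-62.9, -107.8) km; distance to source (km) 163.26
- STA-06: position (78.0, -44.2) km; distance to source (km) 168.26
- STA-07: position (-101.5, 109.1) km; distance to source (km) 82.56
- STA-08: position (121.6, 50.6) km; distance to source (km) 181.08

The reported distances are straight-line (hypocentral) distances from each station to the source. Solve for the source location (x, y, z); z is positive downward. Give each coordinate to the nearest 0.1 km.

(-55.7, 51.1, 36.8)

Each station gives a sphere (x−x_i)² + (y−y_i)² + z² = d_i² (stations at z=0).
Subtracting the STA-05 sphere from STA-06 and STA-07: z² cancels, leaving linear equations in x and y:
281.8 x + 127.2 y = -9197.21
-77.2 x + 433.8 y = 26465.48
Solving: x ≈ -55.701, y ≈ 51.096 km (keep extra digits for the depth step; rounded: -55.7, 51.1).
Then from the STA-05 sphere: z² = 163.26² − (x + 62.9)² − (y + 107.8)² with x = -55.701, y = 51.096, so z ≈ 36.798 ≈ 36.8 km.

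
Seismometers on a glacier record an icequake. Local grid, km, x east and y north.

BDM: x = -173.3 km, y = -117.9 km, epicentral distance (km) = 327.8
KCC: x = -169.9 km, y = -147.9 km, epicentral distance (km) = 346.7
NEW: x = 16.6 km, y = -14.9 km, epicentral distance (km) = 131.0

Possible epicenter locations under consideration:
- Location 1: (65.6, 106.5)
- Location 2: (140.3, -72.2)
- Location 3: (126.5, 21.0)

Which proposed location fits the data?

For each candidate, compare |candidate − station| to the reported distance:
Location 1: residuals BDM 0.0, KCC 0.0, NEW 0.1 → max 0.1 km
Location 2: residuals BDM 10.9, KCC 27.4, NEW 5.3 → max 27.4 km
Location 3: residuals BDM 2.6, KCC 5.6, NEW 15.4 → max 15.4 km
Only Location 1 has all residuals ≈ 0.

Location 1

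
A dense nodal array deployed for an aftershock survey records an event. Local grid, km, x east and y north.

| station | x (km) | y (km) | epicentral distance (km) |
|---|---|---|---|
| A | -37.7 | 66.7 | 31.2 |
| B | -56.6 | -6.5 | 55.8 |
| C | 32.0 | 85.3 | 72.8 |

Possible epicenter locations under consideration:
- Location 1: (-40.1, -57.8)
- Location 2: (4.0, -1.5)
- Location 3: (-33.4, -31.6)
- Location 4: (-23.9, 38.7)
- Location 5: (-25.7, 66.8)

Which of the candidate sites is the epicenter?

For each candidate, compare |candidate − station| to the reported distance:
Location 1: residuals A 93.3, B 1.9, C 87.4 → max 93.3 km
Location 2: residuals A 48.7, B 5.0, C 18.4 → max 48.7 km
Location 3: residuals A 67.2, B 21.6, C 61.2 → max 67.2 km
Location 4: residuals A 0.0, B 0.0, C 0.0 → max 0.0 km
Location 5: residuals A 19.2, B 23.7, C 12.2 → max 23.7 km
Only Location 4 has all residuals ≈ 0.

Location 4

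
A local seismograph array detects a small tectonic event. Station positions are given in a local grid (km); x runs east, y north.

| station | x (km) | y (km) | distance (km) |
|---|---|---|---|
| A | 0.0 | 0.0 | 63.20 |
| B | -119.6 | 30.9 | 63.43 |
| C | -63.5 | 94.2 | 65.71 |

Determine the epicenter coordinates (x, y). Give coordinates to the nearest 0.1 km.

-56.2 km east, 28.9 km north

Circle about each station: x² + y² = 63.20²; (x + 119.6)² + (y − 30.9)² = 63.43²; (x + 63.5)² + (y − 94.2)² = 65.71².
Subtracting pairs of circle equations eliminates x²+y² and gives linear equations (the radical axes):
-239.2 x + 61.8 y = 15229.85
-127.0 x + 188.4 y = 12582.33
Solving the 2×2 system: x ≈ -56.2, y ≈ 28.9 km.
Check against A (with the unrounded x, y): √(x²+y²) = 63.20 ≈ 63.20 km. ✓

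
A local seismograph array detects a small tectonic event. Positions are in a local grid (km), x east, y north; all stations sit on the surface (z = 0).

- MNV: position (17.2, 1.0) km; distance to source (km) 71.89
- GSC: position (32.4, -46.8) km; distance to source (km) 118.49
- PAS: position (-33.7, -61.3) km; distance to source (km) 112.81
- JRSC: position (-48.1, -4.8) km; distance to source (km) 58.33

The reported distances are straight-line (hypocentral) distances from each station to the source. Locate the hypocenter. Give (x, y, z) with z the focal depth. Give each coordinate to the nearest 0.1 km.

(-33.7, 51.3, 6.9)

Each station gives a sphere (x−x_i)² + (y−y_i)² + z² = d_i² (stations at z=0).
Subtracting the MNV sphere from GSC and PAS: z² cancels, leaving linear equations in x and y:
30.4 x − 95.6 y = -5928.55
-101.8 x − 124.6 y = -2961.38
Solving: x ≈ -33.698, y ≈ 51.299 km (keep extra digits for the depth step; rounded: -33.7, 51.3).
Then from the MNV sphere: z² = 71.89² − (x − 17.2)² − (y − 1.0)² with x = -33.698, y = 51.299, so z ≈ 6.898 ≈ 6.9 km.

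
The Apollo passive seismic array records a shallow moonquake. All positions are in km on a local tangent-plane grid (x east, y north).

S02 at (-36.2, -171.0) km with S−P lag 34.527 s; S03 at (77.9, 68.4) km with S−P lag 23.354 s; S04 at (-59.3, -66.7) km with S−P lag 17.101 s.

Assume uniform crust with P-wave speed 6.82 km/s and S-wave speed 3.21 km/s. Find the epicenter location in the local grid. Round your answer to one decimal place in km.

x ≈ -60.2 km, y ≈ 37.0 km

Distance from S−P lag: d = Δt · v_P v_S / (v_P − v_S) = Δt · (6.82·3.21)/(6.82−3.21) ≈ 6.0643·Δt.
So d_S02 = 209.38, d_S03 = 141.63, d_S04 = 103.71 km.
Circle about each station: (x + 36.2)² + (y + 171.0)² = 209.38²; (x − 77.9)² + (y − 68.4)² = 141.63²; (x + 59.3)² + (y + 66.7)² = 103.71².
Subtracting the S02 equation from the S03 and S04 equations removes the quadratic terms:
228.2 x + 478.8 y = 3976.46
-46.2 x + 208.6 y = 10498.16
Solving the 2×2 system: x ≈ -60.2, y ≈ 37.0 km.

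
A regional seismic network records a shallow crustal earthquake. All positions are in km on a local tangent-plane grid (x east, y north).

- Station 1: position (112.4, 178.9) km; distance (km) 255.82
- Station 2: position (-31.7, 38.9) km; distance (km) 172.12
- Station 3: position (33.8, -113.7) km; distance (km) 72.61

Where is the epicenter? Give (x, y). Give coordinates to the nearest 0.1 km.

Circle about each station: (x − 112.4)² + (y − 178.9)² = 255.82²; (x + 31.7)² + (y − 38.9)² = 172.12²; (x − 33.8)² + (y + 113.7)² = 72.61².
Subtracting pairs of circle equations eliminates x²+y² and gives linear equations (the radical axes):
-288.2 x − 280.0 y = -6302.29
-157.2 x − 585.2 y = 29602.82
Solving the 2×2 system: x ≈ 96.1, y ≈ -76.4 km.

(96.1, -76.4)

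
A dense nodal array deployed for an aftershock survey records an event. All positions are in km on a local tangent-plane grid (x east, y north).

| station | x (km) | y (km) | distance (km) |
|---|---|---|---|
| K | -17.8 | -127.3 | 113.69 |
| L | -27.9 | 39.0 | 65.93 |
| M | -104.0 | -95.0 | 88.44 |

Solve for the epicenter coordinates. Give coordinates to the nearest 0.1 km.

x ≈ -56.5 km, y ≈ -20.4 km

Circle about each station: (x + 17.8)² + (y + 127.3)² = 113.69²; (x + 27.9)² + (y − 39.0)² = 65.93²; (x + 104.0)² + (y + 95.0)² = 88.44².
Subtracting the K equation from the L and M equations removes the quadratic terms:
-20.2 x + 332.6 y = -5644.07
-172.4 x + 64.6 y = 8422.65
Solving the 2×2 system: x ≈ -56.5, y ≈ -20.4 km.
Check against K (with the unrounded x, y): √((x + 17.8)²+(y + 127.3)²) = 113.69 ≈ 113.69 km. ✓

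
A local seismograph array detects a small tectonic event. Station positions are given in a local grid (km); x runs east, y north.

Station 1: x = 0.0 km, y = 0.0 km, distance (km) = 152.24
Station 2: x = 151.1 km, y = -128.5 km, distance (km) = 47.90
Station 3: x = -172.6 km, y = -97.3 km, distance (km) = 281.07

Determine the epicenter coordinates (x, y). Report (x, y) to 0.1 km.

x ≈ 108.3 km, y ≈ -107.0 km

Circle about each station: x² + y² = 152.24²; (x − 151.1)² + (y + 128.5)² = 47.90²; (x + 172.6)² + (y + 97.3)² = 281.07².
Subtracting the Station 1 equation from the Station 2 and Station 3 equations removes the quadratic terms:
302.2 x − 257.0 y = 60226.07
-345.2 x − 194.6 y = -16565.28
Solving the 2×2 system: x ≈ 108.3, y ≈ -107.0 km.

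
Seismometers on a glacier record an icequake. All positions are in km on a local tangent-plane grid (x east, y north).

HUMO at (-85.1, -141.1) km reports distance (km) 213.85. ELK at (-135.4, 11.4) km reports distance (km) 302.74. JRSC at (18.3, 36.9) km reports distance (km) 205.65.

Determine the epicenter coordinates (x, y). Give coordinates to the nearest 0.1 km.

Circle about each station: (x + 85.1)² + (y + 141.1)² = 213.85²; (x + 135.4)² + (y − 11.4)² = 302.74²; (x − 18.3)² + (y − 36.9)² = 205.65².
Subtracting the HUMO equation from the ELK and JRSC equations removes the quadratic terms:
-100.6 x + 305.0 y = -54607.79
206.8 x + 356.0 y = -22014.82
Solving the 2×2 system: x ≈ 128.7, y ≈ -136.6 km.
Check against HUMO (with the unrounded x, y): √((x + 85.1)²+(y + 141.1)²) = 213.84 ≈ 213.85 km. ✓

128.7 km east, -136.6 km north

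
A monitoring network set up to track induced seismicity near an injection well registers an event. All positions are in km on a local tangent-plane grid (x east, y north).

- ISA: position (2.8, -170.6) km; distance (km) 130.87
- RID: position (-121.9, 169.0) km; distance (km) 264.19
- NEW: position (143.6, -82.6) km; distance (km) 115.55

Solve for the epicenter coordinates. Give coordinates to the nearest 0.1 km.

Circle about each station: (x − 2.8)² + (y + 170.6)² = 130.87²; (x + 121.9)² + (y − 169.0)² = 264.19²; (x − 143.6)² + (y + 82.6)² = 115.55².
Subtracting pairs of circle equations eliminates x²+y² and gives linear equations (the radical axes):
-249.4 x + 679.2 y = -38360.99
281.6 x + 176.0 y = 2106.67
Solving the 2×2 system: x ≈ 34.8, y ≈ -43.7 km.
Check against ISA (with the unrounded x, y): √((x − 2.8)²+(y + 170.6)²) = 130.87 ≈ 130.87 km. ✓

(34.8, -43.7)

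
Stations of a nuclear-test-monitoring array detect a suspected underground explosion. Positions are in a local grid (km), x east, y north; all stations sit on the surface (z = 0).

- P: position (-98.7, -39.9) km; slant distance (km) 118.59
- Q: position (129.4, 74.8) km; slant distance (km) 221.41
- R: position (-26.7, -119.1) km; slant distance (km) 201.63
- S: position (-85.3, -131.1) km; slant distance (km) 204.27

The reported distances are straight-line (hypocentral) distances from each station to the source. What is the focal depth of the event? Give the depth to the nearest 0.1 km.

Each station gives a sphere (x−x_i)² + (y−y_i)² + z² = d_i² (stations at z=0).
Subtracting the P sphere from Q and R: z² cancels, leaving linear equations in x and y:
456.2 x + 229.4 y = -23953.10
144.0 x − 158.4 y = -23027.07
Solving: x ≈ -86.201, y ≈ 67.008 km (keep extra digits for the depth step; rounded: -86.2, 67.0).
Then from the P sphere: z² = 118.59² − (x + 98.7)² − (y + 39.9)² with x = -86.201, y = 67.008, so z ≈ 49.780 ≈ 49.8 km.
Check against S (with the unrounded solution): distance 204.27 ≈ 204.27 km. ✓

depth ≈ 49.8 km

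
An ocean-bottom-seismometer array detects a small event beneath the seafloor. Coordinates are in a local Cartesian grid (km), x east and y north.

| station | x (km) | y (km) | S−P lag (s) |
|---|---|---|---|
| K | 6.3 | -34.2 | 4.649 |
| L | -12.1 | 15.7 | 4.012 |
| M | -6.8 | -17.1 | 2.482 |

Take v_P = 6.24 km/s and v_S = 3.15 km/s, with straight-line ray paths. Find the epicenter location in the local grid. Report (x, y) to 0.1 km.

3.1 km east, -4.8 km north

Distance from S−P lag: d = Δt · v_P v_S / (v_P − v_S) = Δt · (6.24·3.15)/(6.24−3.15) ≈ 6.3612·Δt.
So d_K = 29.57, d_L = 25.52, d_M = 15.79 km.
Circle about each station: (x − 6.3)² + (y + 34.2)² = 29.57²; (x + 12.1)² + (y − 15.7)² = 25.52²; (x + 6.8)² + (y + 17.1)² = 15.79².
Subtracting the K equation from the L and M equations removes the quadratic terms:
-36.8 x + 99.8 y = -593.32
-26.2 x + 34.2 y = -245.62
Solving the 2×2 system: x ≈ 3.1, y ≈ -4.8 km.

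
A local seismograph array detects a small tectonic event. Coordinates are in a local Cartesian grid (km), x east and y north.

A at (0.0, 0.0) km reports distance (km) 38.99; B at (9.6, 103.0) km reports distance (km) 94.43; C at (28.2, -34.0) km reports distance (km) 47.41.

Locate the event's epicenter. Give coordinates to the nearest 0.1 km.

x ≈ 36.9 km, y ≈ 12.6 km

Circle about each station: x² + y² = 38.99²; (x − 9.6)² + (y − 103.0)² = 94.43²; (x − 28.2)² + (y + 34.0)² = 47.41².
Subtracting pairs of circle equations eliminates x²+y² and gives linear equations (the radical axes):
19.2 x + 206.0 y = 3304.36
56.4 x − 68.0 y = 1223.75
Solving the 2×2 system: x ≈ 36.9, y ≈ 12.6 km.
Check against A (with the unrounded x, y): √(x²+y²) = 38.98 ≈ 38.99 km. ✓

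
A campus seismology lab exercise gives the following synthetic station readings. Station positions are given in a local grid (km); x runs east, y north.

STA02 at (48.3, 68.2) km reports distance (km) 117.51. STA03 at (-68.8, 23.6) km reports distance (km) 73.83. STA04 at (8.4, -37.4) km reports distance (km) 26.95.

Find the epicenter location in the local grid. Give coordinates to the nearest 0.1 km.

Circle about each station: (x − 48.3)² + (y − 68.2)² = 117.51²; (x + 68.8)² + (y − 23.6)² = 73.83²; (x − 8.4)² + (y + 37.4)² = 26.95².
Subtracting the STA02 equation from the STA03 and STA04 equations removes the quadratic terms:
-234.2 x − 89.2 y = 6664.00
-79.8 x − 211.2 y = 7567.49
Solving the 2×2 system: x ≈ -17.3, y ≈ -29.3 km.

-17.3 km east, -29.3 km north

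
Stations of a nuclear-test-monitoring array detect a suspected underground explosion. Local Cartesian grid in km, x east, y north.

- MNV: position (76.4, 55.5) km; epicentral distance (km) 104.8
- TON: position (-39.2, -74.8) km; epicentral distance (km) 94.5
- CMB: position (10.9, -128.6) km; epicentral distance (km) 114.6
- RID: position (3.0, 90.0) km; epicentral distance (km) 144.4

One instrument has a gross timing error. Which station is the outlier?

CMB

Solve using three stations at a time. Using MNV, TON, RID (subtract circle equations pairwise → linear system) gives (x, y) ≈ (51.0, -46.3).
Distances from that point to each station vs reported:
  MNV: calculated 104.9 vs reported 104.8 → residual 0.1 km
  TON: calculated 94.6 vs reported 94.5 → residual 0.1 km
  CMB: calculated 91.6 vs reported 114.6 → residual 23.0 km
  RID: calculated 144.5 vs reported 144.4 → residual 0.1 km
MNV, TON, RID are mutually consistent (residuals ≈ 0); CMB is off by 23.0 km.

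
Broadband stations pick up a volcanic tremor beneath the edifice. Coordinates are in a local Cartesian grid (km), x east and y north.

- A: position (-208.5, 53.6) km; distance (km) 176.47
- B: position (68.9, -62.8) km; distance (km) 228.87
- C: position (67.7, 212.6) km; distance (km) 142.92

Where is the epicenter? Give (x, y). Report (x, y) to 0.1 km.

x ≈ -50.6 km, y ≈ 132.4 km

Circle about each station: (x + 208.5)² + (y − 53.6)² = 176.47²; (x − 68.9)² + (y + 62.8)² = 228.87²; (x − 67.7)² + (y − 212.6)² = 142.92².
Subtracting the A equation from the B and C equations removes the quadratic terms:
554.8 x − 232.8 y = -58893.98
552.4 x + 318.0 y = 14152.37
Solving the 2×2 system: x ≈ -50.6, y ≈ 132.4 km.
Check against A (with the unrounded x, y): √((x + 208.5)²+(y − 53.6)²) = 176.47 ≈ 176.47 km. ✓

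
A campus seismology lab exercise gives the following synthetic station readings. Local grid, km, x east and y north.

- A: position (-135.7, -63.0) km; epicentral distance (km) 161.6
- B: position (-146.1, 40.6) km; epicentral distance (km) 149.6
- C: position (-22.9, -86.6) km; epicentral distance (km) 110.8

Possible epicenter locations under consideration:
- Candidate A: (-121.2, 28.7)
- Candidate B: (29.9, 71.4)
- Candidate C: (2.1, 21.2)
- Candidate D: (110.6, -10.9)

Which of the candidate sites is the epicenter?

For each candidate, compare |candidate − station| to the reported distance:
Candidate A: residuals A 68.8, B 122.0, C 40.7 → max 122.0 km
Candidate B: residuals A 51.7, B 29.1, C 55.8 → max 55.8 km
Candidate C: residuals A 0.1, B 0.1, C 0.1 → max 0.1 km
Candidate D: residuals A 90.2, B 112.2, C 42.7 → max 112.2 km
Only Candidate C has all residuals ≈ 0.

Candidate C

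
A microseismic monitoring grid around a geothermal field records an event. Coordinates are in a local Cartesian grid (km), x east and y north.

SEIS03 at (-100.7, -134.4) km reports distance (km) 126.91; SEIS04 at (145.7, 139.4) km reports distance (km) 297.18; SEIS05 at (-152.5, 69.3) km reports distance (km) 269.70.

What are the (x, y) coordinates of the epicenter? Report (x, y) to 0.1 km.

x ≈ 26.2 km, y ≈ -132.7 km

Circle about each station: (x + 100.7)² + (y + 134.4)² = 126.91²; (x − 145.7)² + (y − 139.4)² = 297.18²; (x + 152.5)² + (y − 69.3)² = 269.70².
Subtracting the SEIS03 equation from the SEIS04 and SEIS05 equations removes the quadratic terms:
492.8 x + 547.6 y = -59752.80
-103.6 x + 407.4 y = -56777.05
Solving the 2×2 system: x ≈ 26.2, y ≈ -132.7 km.
Check against SEIS03 (with the unrounded x, y): √((x + 100.7)²+(y + 134.4)²) = 126.92 ≈ 126.91 km. ✓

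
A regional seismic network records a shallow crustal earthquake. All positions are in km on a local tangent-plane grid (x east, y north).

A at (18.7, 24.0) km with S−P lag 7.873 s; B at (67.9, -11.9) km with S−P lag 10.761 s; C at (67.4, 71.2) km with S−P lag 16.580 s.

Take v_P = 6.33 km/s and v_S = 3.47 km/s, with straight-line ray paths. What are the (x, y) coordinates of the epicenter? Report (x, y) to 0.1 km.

Distance from S−P lag: d = Δt · v_P v_S / (v_P − v_S) = Δt · (6.33·3.47)/(6.33−3.47) ≈ 7.6801·Δt.
So d_A = 60.47, d_B = 82.65, d_C = 127.34 km.
Circle about each station: (x − 18.7)² + (y − 24.0)² = 60.47²; (x − 67.9)² + (y + 11.9)² = 82.65²; (x − 67.4)² + (y − 71.2)² = 127.34².
Subtracting the A equation from the B and C equations removes the quadratic terms:
98.4 x − 71.8 y = 651.93
97.4 x + 94.4 y = -3872.34
Solving the 2×2 system: x ≈ -13.3, y ≈ -27.3 km.
Check against A (with the unrounded x, y): √((x − 18.7)²+(y − 24.0)²) = 60.46 ≈ 60.47 km. ✓

-13.3 km east, -27.3 km north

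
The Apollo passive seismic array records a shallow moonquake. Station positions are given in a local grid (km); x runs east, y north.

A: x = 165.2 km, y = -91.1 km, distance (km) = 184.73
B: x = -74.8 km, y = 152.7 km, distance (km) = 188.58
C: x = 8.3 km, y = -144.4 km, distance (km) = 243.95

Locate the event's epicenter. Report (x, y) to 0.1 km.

Circle about each station: (x − 165.2)² + (y + 91.1)² = 184.73²; (x + 74.8)² + (y − 152.7)² = 188.58²; (x − 8.3)² + (y + 144.4)² = 243.95².
Subtracting the A equation from the B and C equations removes the quadratic terms:
-480.0 x + 487.6 y = -8115.16
-313.8 x − 106.6 y = -40056.43
Solving the 2×2 system: x ≈ 99.9, y ≈ 81.7 km.

99.9 km east, 81.7 km north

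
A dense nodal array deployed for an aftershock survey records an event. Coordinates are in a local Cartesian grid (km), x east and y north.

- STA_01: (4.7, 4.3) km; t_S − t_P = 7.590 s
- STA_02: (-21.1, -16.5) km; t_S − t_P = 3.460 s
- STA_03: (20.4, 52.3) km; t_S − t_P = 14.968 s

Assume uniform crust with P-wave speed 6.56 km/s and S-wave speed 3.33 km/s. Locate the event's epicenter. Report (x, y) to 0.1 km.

Distance from S−P lag: d = Δt · v_P v_S / (v_P − v_S) = Δt · (6.56·3.33)/(6.56−3.33) ≈ 6.7631·Δt.
So d_STA_01 = 51.33, d_STA_02 = 23.40, d_STA_03 = 101.23 km.
Circle about each station: (x − 4.7)² + (y − 4.3)² = 51.33²; (x + 21.1)² + (y + 16.5)² = 23.40²; (x − 20.4)² + (y − 52.3)² = 101.23².
Subtracting pairs of circle equations eliminates x²+y² and gives linear equations (the radical axes):
-51.6 x − 41.6 y = 2764.09
31.4 x + 96.0 y = -4501.87
Solving the 2×2 system: x ≈ -21.4, y ≈ -39.9 km.
Check against STA_01 (with the unrounded x, y): √((x − 4.7)²+(y − 4.3)²) = 51.33 ≈ 51.33 km. ✓

x ≈ -21.4 km, y ≈ -39.9 km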